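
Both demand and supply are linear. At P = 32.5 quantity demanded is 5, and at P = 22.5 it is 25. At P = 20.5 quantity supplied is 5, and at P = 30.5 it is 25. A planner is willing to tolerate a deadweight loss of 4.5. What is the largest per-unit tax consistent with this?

3

Demand slope = (22.5 − 32.5)/(25 − 5) = −0.5, so P = 35 − 0.5Q.
Supply slope = (30.5 − 20.5)/(25 − 5) = 0.5, so P = 18 + 0.5Q.
Competitive equilibrium: 35 − 0.5Q = 18 + 0.5Q → Q* = 17, P* = 26.5.
A tax t gives ΔQ = t/1 and wedge t, so DWL = t²/2.
t²/2 = 4.5 → t² = 9 → t = 3.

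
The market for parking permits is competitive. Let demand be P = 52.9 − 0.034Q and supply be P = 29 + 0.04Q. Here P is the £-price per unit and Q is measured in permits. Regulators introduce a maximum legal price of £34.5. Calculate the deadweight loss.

Competitive equilibrium: 52.9 − 0.034Q = 29 + 0.04Q → Q* = 322.973, P* = 41.9189.
At the ceiling P = 34.5, quantity supplied = (34.5 − 29)/0.04 = 137.5.
Willingness to pay at Q' = 137.5: 52.9 − 0.034·137.5 = 48.225.
ΔQ = 322.973 − 137.5 = 185.473; wedge = 48.225 − 34.5 = 13.725.
Deadweight loss = ½ × 185.473 × 13.725 = £1272.81.

£1272.81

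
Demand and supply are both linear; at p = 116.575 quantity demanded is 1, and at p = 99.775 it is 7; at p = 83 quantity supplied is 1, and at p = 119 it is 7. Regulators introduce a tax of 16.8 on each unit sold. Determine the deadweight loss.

Demand slope = (99.775 − 116.575)/(7 − 1) = −2.8, so p = 119.375 − 2.8q.
Supply slope = (119 − 83)/(7 − 1) = 6, so p = 77 + 6q.
Competitive equilibrium: 119.375 − 2.8q = 77 + 6q → q* = 4.8153, p* = 105.892.
With the tax, the buyer price exceeds the seller price by 16.8: (119.375 − 2.8q) − (77 + 6q) = 16.8 → q' = 2.9063.
Δq = 4.8153 − 2.9063 = 1.909; the wedge equals the tax, 16.8.
The triangle = ½ × 1.909 × 16.8 = 16.04.

16.04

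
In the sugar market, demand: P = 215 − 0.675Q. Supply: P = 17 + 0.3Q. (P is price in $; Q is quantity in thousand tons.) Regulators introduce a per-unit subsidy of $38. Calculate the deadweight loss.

Competitive equilibrium: 215 − 0.675Q = 17 + 0.3Q → Q* = 203.0769, P* = 77.9231.
The subsidy lowers effective supply by 38: P = 0.3Q − 21.
New quantity: 215 − 0.675Q = 0.3Q − 21 → Q' = 242.0513.
Overproduction ΔQ = 242.0513 − 203.0769 = 38.9744; wedge = subsidy = 38.
DWL = ½ × 38.9744 × 38 = $740.51 thousand.

$740.51 thousand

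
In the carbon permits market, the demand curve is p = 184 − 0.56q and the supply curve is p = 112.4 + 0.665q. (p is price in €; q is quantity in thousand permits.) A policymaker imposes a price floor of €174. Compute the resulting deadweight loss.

€1009.21 thousand

Competitive equilibrium: 184 − 0.56q = 112.4 + 0.665q → q* = 58.44898, p* = 151.26857.
At the floor p = 174, quantity demanded = (184 − 174)/0.56 = 17.85714.
Sellers' marginal cost at q' = 17.85714: 112.4 + 0.665·17.85714 = 124.275.
Δq = 58.44898 − 17.85714 = 40.59184; wedge = 174 − 124.275 = 49.725.
Deadweight loss = ½ × 40.59184 × 49.725 = €1009.21 thousand.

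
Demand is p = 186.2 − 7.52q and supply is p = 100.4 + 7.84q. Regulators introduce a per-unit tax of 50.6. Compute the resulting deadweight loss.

Competitive equilibrium: 186.2 − 7.52q = 100.4 + 7.84q → q* = 5.58594, p* = 144.19375.
With the tax, the buyer price exceeds the seller price by 50.6: (186.2 − 7.52q) − (100.4 + 7.84q) = 50.6 → q' = 2.29167.
Δq = 5.58594 − 2.29167 = 3.29427; the wedge equals the tax, 50.6.
DWL = ½ × 3.29427 × 50.6 = 83.35.

83.35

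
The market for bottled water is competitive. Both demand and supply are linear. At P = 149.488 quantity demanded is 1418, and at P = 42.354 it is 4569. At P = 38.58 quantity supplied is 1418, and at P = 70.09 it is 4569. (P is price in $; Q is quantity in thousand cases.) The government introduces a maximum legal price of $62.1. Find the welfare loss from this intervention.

$625.64 thousand

Demand slope = (42.354 − 149.488)/(4569 − 1418) = −0.034, so P = 197.7 − 0.034Q.
Supply slope = (70.09 − 38.58)/(4569 − 1418) = 0.01, so P = 24.4 + 0.01Q.
Competitive equilibrium: 197.7 − 0.034Q = 24.4 + 0.01Q → Q* = 3938.6364, P* = 63.7864.
At the ceiling P = 62.1, quantity supplied = (62.1 − 24.4)/0.01 = 3770.
Willingness to pay at Q' = 3770: 197.7 − 0.034·3770 = 69.52.
ΔQ = 3938.6364 − 3770 = 168.6364; wedge = 69.52 − 62.1 = 7.42.
DWL = ½ × 168.6364 × 7.42 = $625.64 thousand.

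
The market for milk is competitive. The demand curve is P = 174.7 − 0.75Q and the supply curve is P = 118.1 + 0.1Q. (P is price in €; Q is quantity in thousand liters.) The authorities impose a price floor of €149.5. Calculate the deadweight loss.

€462.50 thousand

Competitive equilibrium: 174.7 − 0.75Q = 118.1 + 0.1Q → Q* = 66.58824, P* = 124.75882.
At the floor P = 149.5, quantity demanded = (174.7 − 149.5)/0.75 = 33.6.
Sellers' marginal cost at Q' = 33.6: 118.1 + 0.1·33.6 = 121.46.
ΔQ = 66.58824 − 33.6 = 32.98824; wedge = 149.5 − 121.46 = 28.04.
Welfare loss = ½ × 32.98824 × 28.04 = €462.50 thousand.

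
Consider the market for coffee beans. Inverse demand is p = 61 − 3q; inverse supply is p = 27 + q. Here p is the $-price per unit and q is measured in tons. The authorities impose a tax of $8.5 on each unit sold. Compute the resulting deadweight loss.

Competitive equilibrium: 61 − 3q = 27 + q → q* = 8.5, p* = 35.5.
With the tax, the buyer price exceeds the seller price by 8.5: (61 − 3q) − (27 + q) = 8.5 → q' = 6.375.
Δq = 8.5 − 6.375 = 2.125; the wedge equals the tax, 8.5.
Welfare loss = ½ × 2.125 × 8.5 = $9.03.

$9.03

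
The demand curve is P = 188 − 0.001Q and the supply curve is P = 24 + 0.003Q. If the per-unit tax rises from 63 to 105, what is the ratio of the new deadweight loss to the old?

2.778

Competitive equilibrium: 188 − 0.001Q = 24 + 0.003Q → Q* = 41000, P* = 147.
For a per-unit tax t: ΔQ = t/0.004, so DWL = ½·t·(t/0.004) = t²/0.008.
At t = 63: DWL = 496125. At t = 105: DWL = 1378125.
Ratio = (105/63)² = 2.778.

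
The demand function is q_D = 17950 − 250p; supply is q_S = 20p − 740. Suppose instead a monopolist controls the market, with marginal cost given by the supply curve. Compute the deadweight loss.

In inverse form: demand p = 71.8 − 0.004q, supply p = 37 + 0.05q.
Competitive equilibrium: 71.8 − 0.004q = 37 + 0.05q → q* = 644.4444, p* = 69.2222.
Marginal revenue: MR = 71.8 − 0.008q. Set MR = MC: 71.8 − 0.008q = 37 + 0.05q → q_m = 600.
Price p_m = 71.8 − 0.004·600 = 69.4; MC(q_m) = 37 + 0.05·600 = 67.
Competitive q* = 644.4444, so Δq = 44.4444; wedge = 69.4 − 67 = 2.4.
Deadweight loss = ½ × 44.4444 × 2.4 = 53.33.

53.33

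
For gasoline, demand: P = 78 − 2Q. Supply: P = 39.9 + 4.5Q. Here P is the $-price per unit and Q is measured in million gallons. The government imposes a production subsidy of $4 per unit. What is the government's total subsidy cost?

$25.91 million

Competitive equilibrium: 78 − 2Q = 39.9 + 4.5Q → Q* = 5.8615, P* = 66.2769.
The subsidy lowers effective supply by 4: P = 35.9 + 4.5Q.
New quantity: 78 − 2Q = 35.9 + 4.5Q → Q' = 6.4769.
Total subsidy cost = 4 × 6.4769 = $25.91 million.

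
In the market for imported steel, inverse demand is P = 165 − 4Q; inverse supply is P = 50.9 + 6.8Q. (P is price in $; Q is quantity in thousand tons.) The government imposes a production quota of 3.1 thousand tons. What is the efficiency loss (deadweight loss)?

$300.91 thousand

Competitive equilibrium: 165 − 4Q = 50.9 + 6.8Q → Q* = 10.5648, P* = 122.7407.
At Q = 3.1: demand price = 165 − 4·3.1 = 152.6; supply price = 50.9 + 6.8·3.1 = 71.98.
ΔQ = 10.5648 − 3.1 = 7.4648; wedge = 152.6 − 71.98 = 80.62.
Welfare loss = ½ × 7.4648 × 80.62 = $300.91 thousand.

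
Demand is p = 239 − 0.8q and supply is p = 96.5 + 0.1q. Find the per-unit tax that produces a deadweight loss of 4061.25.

85.5

Competitive equilibrium: 239 − 0.8q = 96.5 + 0.1q → q* = 158.3333, p* = 112.3333.
A tax t gives Δq = t/0.9 and wedge t, so DWL = t²/1.8.
t²/1.8 = 4061.25 → t² = 7310.25 → t = 85.5.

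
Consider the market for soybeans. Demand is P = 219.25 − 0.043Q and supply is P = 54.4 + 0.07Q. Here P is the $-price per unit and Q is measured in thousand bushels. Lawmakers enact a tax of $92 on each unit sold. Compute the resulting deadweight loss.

Competitive equilibrium: 219.25 − 0.043Q = 54.4 + 0.07Q → Q* = 1458.8496, P* = 156.5195.
With the tax, the buyer price exceeds the seller price by 92: (219.25 − 0.043Q) − (54.4 + 0.07Q) = 92 → Q' = 644.6903.
ΔQ = 1458.8496 − 644.6903 = 814.1593; the wedge equals the tax, 92.
The triangle = ½ × 814.1593 × 92 = $37451.33 thousand.

$37451.33 thousand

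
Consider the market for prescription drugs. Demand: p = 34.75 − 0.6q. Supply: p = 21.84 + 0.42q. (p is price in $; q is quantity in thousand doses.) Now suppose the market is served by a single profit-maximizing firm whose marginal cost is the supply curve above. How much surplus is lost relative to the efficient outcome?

Competitive equilibrium: 34.75 − 0.6q = 21.84 + 0.42q → q* = 12.6569, p* = 27.1559.
Marginal revenue: MR = 34.75 − 1.2q. Set MR = MC: 34.75 − 1.2q = 21.84 + 0.42q → q_m = 7.9691.
Price p_m = 34.75 − 0.6·7.9691 = 29.9685; MC(q_m) = 21.84 + 0.42·7.9691 = 25.187.
Competitive q* = 12.6569, so Δq = 4.6878; wedge = 29.9685 − 25.187 = 4.7815.
Deadweight loss = ½ × 4.6878 × 4.7815 = $11.21 thousand.

$11.21 thousand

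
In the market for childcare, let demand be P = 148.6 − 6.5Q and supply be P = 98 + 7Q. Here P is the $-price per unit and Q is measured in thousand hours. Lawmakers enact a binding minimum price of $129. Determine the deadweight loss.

$3.62 thousand

Competitive equilibrium: 148.6 − 6.5Q = 98 + 7Q → Q* = 3.7481, P* = 124.237.
At the floor P = 129, quantity demanded = (148.6 − 129)/6.5 = 3.0154.
Sellers' marginal cost at Q' = 3.0154: 98 + 7·3.0154 = 119.1078.
ΔQ = 3.7481 − 3.0154 = 0.7327; wedge = 129 − 119.1078 = 9.8922.
Welfare loss = ½ × 0.7327 × 9.8922 = $3.62 thousand.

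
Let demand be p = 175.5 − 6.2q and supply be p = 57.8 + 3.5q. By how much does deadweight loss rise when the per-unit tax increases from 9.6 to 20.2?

16.28

Competitive equilibrium: 175.5 − 6.2q = 57.8 + 3.5q → q* = 12.134, p* = 100.2691.
For a per-unit tax t: Δq = t/9.7, so DWL = ½·t·(t/9.7) = t²/19.4.
At t = 9.6: DWL = 4.751. At t = 20.2: DWL = 21.033.
Increase = 21.033 − 4.751 = 16.28.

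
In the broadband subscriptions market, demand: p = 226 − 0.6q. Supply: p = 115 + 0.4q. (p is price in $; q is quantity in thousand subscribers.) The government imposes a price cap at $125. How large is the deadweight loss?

$3698 thousand

Competitive equilibrium: 226 − 0.6q = 115 + 0.4q → q* = 111, p* = 159.4.
At the ceiling p = 125, quantity supplied = (125 − 115)/0.4 = 25.
Willingness to pay at q' = 25: 226 − 0.6·25 = 211.
Δq = 111 − 25 = 86; wedge = 211 − 125 = 86.
DWL = ½ × 86 × 86 = $3698 thousand.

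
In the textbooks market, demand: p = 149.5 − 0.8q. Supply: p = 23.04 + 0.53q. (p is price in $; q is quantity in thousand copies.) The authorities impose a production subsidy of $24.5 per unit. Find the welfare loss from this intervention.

$225.66 thousand

Competitive equilibrium: 149.5 − 0.8q = 23.04 + 0.53q → q* = 95.0827, p* = 73.4338.
The subsidy lowers effective supply by 24.5: p = 0.53q − 1.46.
New quantity: 149.5 − 0.8q = 0.53q − 1.46 → q' = 113.5038.
Overproduction Δq = 113.5038 − 95.0827 = 18.4211; wedge = subsidy = 24.5.
The triangle = ½ × 18.4211 × 24.5 = $225.66 thousand.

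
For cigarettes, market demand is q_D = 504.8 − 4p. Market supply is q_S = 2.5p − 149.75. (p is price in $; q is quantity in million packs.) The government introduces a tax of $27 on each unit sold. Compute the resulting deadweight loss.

In inverse form: demand p = 126.2 − 0.25q, supply p = 59.9 + 0.4q.
Competitive equilibrium: 126.2 − 0.25q = 59.9 + 0.4q → q* = 102, p* = 100.7.
With the tax, the buyer price exceeds the seller price by 27: (126.2 − 0.25q) − (59.9 + 0.4q) = 27 → q' = 60.4615.
Δq = 102 − 60.4615 = 41.5385; the wedge equals the tax, 27.
DWL = ½ × 41.5385 × 27 = $560.77 million.

$560.77 million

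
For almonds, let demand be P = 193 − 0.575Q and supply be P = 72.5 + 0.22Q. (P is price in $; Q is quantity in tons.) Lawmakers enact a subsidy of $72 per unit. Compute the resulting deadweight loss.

Competitive equilibrium: 193 − 0.575Q = 72.5 + 0.22Q → Q* = 151.5723, P* = 105.8459.
The subsidy lowers effective supply by 72: P = 0.5 + 0.22Q.
New quantity: 193 − 0.575Q = 0.5 + 0.22Q → Q' = 242.1384.
Overproduction ΔQ = 242.1384 − 151.5723 = 90.5661; wedge = subsidy = 72.
Welfare loss = ½ × 90.5661 × 72 = $3260.38.

$3260.38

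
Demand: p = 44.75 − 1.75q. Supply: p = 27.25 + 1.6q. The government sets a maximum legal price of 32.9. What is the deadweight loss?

4.80

Competitive equilibrium: 44.75 − 1.75q = 27.25 + 1.6q → q* = 5.2239, p* = 35.6082.
At the ceiling p = 32.9, quantity supplied = (32.9 − 27.25)/1.6 = 3.5313.
Willingness to pay at q' = 3.5313: 44.75 − 1.75·3.5313 = 38.5702.
Δq = 5.2239 − 3.5313 = 1.6926; wedge = 38.5702 − 32.9 = 5.6702.
DWL = ½ × 1.6926 × 5.6702 = 4.80.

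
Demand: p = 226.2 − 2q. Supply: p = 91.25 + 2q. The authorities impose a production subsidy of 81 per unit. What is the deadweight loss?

820.125

Competitive equilibrium: 226.2 − 2q = 91.25 + 2q → q* = 33.7375, p* = 158.725.
The subsidy lowers effective supply by 81: p = 10.25 + 2q.
New quantity: 226.2 − 2q = 10.25 + 2q → q' = 53.9875.
Overproduction Δq = 53.9875 − 33.7375 = 20.25; wedge = subsidy = 81.
The triangle = ½ × 20.25 × 81 = 820.125.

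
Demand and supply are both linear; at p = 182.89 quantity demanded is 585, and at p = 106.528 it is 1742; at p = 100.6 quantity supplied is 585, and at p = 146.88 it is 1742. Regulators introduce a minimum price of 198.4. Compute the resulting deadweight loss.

54206.79

Demand slope = (106.528 − 182.89)/(1742 − 585) = −0.066, so p = 221.5 − 0.066q.
Supply slope = (146.88 − 100.6)/(1742 − 585) = 0.04, so p = 77.2 + 0.04q.
Competitive equilibrium: 221.5 − 0.066q = 77.2 + 0.04q → q* = 1361.3208, p* = 131.6528.
At the floor p = 198.4, quantity demanded = (221.5 − 198.4)/0.066 = 350.
Sellers' marginal cost at q' = 350: 77.2 + 0.04·350 = 91.2.
Δq = 1361.3208 − 350 = 1011.3208; wedge = 198.4 − 91.2 = 107.2.
DWL = ½ × 1011.3208 × 107.2 = 54206.79.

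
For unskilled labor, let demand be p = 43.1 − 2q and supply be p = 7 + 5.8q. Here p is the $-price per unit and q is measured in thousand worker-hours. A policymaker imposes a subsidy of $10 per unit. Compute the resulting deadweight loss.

Competitive equilibrium: 43.1 − 2q = 7 + 5.8q → q* = 4.6282, p* = 33.8436.
The subsidy lowers effective supply by 10: p = 5.8q − 3.
New quantity: 43.1 − 2q = 5.8q − 3 → q' = 5.9103.
Overproduction Δq = 5.9103 − 4.6282 = 1.2821; wedge = subsidy = 10.
Welfare loss = ½ × 1.2821 × 10 = $6.41 thousand.

$6.41 thousand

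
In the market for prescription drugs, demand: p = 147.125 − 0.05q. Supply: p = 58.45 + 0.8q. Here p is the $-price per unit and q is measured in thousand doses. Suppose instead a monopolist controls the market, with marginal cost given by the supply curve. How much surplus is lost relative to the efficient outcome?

$14.28 thousand

Competitive equilibrium: 147.125 − 0.05q = 58.45 + 0.8q → q* = 104.3235, p* = 141.9088.
Marginal revenue: MR = 147.125 − 0.1q. Set MR = MC: 147.125 − 0.1q = 58.45 + 0.8q → q_m = 98.5278.
Price p_m = 147.125 − 0.05·98.5278 = 142.1986; MC(q_m) = 58.45 + 0.8·98.5278 = 137.2722.
Competitive q* = 104.3235, so Δq = 5.7957; wedge = 142.1986 − 137.2722 = 4.9264.
DWL = ½ × 5.7957 × 4.9264 = $14.28 thousand.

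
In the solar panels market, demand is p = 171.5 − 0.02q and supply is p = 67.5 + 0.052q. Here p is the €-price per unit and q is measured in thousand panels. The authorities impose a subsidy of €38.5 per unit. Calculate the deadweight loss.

€10293.40 thousand

Competitive equilibrium: 171.5 − 0.02q = 67.5 + 0.052q → q* = 1444.4444, p* = 142.6111.
The subsidy lowers effective supply by 38.5: p = 29 + 0.052q.
New quantity: 171.5 − 0.02q = 29 + 0.052q → q' = 1979.1667.
Overproduction Δq = 1979.1667 − 1444.4444 = 534.7223; wedge = subsidy = 38.5.
Welfare loss = ½ × 534.7223 × 38.5 = €10293.40 thousand.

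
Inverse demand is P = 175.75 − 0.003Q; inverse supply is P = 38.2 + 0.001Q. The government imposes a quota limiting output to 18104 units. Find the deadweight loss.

Competitive equilibrium: 175.75 − 0.003Q = 38.2 + 0.001Q → Q* = 34387.5, P* = 72.5875.
At Q = 18104: demand price = 175.75 − 0.003·18104 = 121.438; supply price = 38.2 + 0.001·18104 = 56.304.
ΔQ = 34387.5 − 18104 = 16283.5; wedge = 121.438 − 56.304 = 65.134.
Welfare loss = ½ × 16283.5 × 65.134 = 530304.74.

530304.74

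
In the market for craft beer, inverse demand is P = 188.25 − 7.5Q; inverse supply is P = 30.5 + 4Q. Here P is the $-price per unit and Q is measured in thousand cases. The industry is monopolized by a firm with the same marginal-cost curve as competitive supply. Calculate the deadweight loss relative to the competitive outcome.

Competitive equilibrium: 188.25 − 7.5Q = 30.5 + 4Q → Q* = 13.7174, P* = 85.3696.
Marginal revenue: MR = 188.25 − 15Q. Set MR = MC: 188.25 − 15Q = 30.5 + 4Q → Q_m = 8.3026.
Price P_m = 188.25 − 7.5·8.3026 = 125.9805; MC(Q_m) = 30.5 + 4·8.3026 = 63.7104.
Competitive Q* = 13.7174, so ΔQ = 5.4148; wedge = 125.9805 − 63.7104 = 62.2701.
DWL = ½ × 5.4148 × 62.2701 = $168.59 thousand.

$168.59 thousand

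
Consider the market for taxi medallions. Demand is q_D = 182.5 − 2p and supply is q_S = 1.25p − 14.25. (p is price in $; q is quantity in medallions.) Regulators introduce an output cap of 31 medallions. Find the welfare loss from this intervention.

$601.62

In inverse form: demand p = 91.25 − 0.5q, supply p = 11.4 + 0.8q.
Competitive equilibrium: 91.25 − 0.5q = 11.4 + 0.8q → q* = 61.4231, p* = 60.5385.
At q = 31: demand price = 91.25 − 0.5·31 = 75.75; supply price = 11.4 + 0.8·31 = 36.2.
Δq = 61.4231 − 31 = 30.4231; wedge = 75.75 − 36.2 = 39.55.
The triangle = ½ × 30.4231 × 39.55 = $601.62.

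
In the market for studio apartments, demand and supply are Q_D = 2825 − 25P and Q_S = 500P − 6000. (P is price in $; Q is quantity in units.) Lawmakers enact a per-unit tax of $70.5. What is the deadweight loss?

In inverse form: demand P = 113 − 0.04Q, supply P = 12 + 0.002Q.
Competitive equilibrium: 113 − 0.04Q = 12 + 0.002Q → Q* = 2404.7619, P* = 16.8095.
With the tax, the buyer price exceeds the seller price by 70.5: (113 − 0.04Q) − (12 + 0.002Q) = 70.5 → Q' = 726.1905.
ΔQ = 2404.7619 − 726.1905 = 1678.5714; the wedge equals the tax, 70.5.
The triangle = ½ × 1678.5714 × 70.5 = $59169.64.

$59169.64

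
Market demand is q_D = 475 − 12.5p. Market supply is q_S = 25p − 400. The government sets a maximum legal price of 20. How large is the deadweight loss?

In inverse form: demand p = 38 − 0.08q, supply p = 16 + 0.04q.
Competitive equilibrium: 38 − 0.08q = 16 + 0.04q → q* = 183.3333, p* = 23.3333.
At the ceiling p = 20, quantity supplied = (20 − 16)/0.04 = 100.
Willingness to pay at q' = 100: 38 − 0.08·100 = 30.
Δq = 183.3333 − 100 = 83.3333; wedge = 30 − 20 = 10.
Deadweight loss = ½ × 83.3333 × 10 = 416.67.

416.67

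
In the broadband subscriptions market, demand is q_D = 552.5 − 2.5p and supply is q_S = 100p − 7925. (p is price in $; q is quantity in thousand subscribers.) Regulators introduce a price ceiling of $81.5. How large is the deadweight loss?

$2988.11 thousand

In inverse form: demand p = 221 − 0.4q, supply p = 79.25 + 0.01q.
Competitive equilibrium: 221 − 0.4q = 79.25 + 0.01q → q* = 345.7317, p* = 82.7073.
At the ceiling p = 81.5, quantity supplied = (81.5 − 79.25)/0.01 = 225.
Willingness to pay at q' = 225: 221 − 0.4·225 = 131.
Δq = 345.7317 − 225 = 120.7317; wedge = 131 − 81.5 = 49.5.
Deadweight loss = ½ × 120.7317 × 49.5 = $2988.11 thousand.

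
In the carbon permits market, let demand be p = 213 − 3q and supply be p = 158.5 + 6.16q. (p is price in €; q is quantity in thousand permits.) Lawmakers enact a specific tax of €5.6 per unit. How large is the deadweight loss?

€1.71 thousand

Competitive equilibrium: 213 − 3q = 158.5 + 6.16q → q* = 5.9498, p* = 195.1507.
With the tax, the buyer price exceeds the seller price by 5.6: (213 − 3q) − (158.5 + 6.16q) = 5.6 → q' = 5.3384.
Δq = 5.9498 − 5.3384 = 0.6114; the wedge equals the tax, 5.6.
Welfare loss = ½ × 0.6114 × 5.6 = €1.71 thousand.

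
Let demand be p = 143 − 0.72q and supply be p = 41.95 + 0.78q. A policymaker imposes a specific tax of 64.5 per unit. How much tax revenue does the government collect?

1571.65

Competitive equilibrium: 143 − 0.72q = 41.95 + 0.78q → q* = 67.3667, p* = 94.496.
With the tax, the buyer price exceeds the seller price by 64.5: (143 − 0.72q) − (41.95 + 0.78q) = 64.5 → q' = 24.3667.
Tax revenue = 64.5 × 24.3667 = 1571.65.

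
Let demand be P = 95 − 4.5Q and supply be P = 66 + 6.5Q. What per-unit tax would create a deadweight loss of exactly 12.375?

Competitive equilibrium: 95 − 4.5Q = 66 + 6.5Q → Q* = 2.6364, P* = 83.1364.
A tax t gives ΔQ = t/11 and wedge t, so DWL = t²/22.
t²/22 = 12.375 → t² = 272.25 → t = 16.5.

16.5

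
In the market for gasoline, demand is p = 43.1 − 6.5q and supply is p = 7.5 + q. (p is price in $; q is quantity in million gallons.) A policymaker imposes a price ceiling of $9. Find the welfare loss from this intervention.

$39.53 million

Competitive equilibrium: 43.1 − 6.5q = 7.5 + q → q* = 4.7467, p* = 12.2467.
At the ceiling p = 9, quantity supplied = (9 − 7.5)/1 = 1.5.
Willingness to pay at q' = 1.5: 43.1 − 6.5·1.5 = 33.35.
Δq = 4.7467 − 1.5 = 3.2467; wedge = 33.35 − 9 = 24.35.
The triangle = ½ × 3.2467 × 24.35 = $39.53 million.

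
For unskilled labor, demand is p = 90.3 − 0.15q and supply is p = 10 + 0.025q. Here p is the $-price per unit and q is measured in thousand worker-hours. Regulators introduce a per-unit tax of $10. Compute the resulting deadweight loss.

Competitive equilibrium: 90.3 − 0.15q = 10 + 0.025q → q* = 458.8571, p* = 21.4714.
With the tax, the buyer price exceeds the seller price by 10: (90.3 − 0.15q) − (10 + 0.025q) = 10 → q' = 401.7143.
Δq = 458.8571 − 401.7143 = 57.1428; the wedge equals the tax, 10.
Deadweight loss = ½ × 57.1428 × 10 = $285.71 thousand.

$285.71 thousand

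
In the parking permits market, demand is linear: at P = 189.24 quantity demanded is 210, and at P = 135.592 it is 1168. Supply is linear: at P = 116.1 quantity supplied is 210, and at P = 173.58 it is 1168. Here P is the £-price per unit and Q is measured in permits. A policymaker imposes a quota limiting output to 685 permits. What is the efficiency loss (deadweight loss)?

£1402.77

Demand slope = (135.592 − 189.24)/(1168 − 210) = −0.056, so P = 201 − 0.056Q.
Supply slope = (173.58 − 116.1)/(1168 − 210) = 0.06, so P = 103.5 + 0.06Q.
Competitive equilibrium: 201 − 0.056Q = 103.5 + 0.06Q → Q* = 840.5172, P* = 153.931.
At Q = 685: demand price = 201 − 0.056·685 = 162.64; supply price = 103.5 + 0.06·685 = 144.6.
ΔQ = 840.5172 − 685 = 155.5172; wedge = 162.64 − 144.6 = 18.04.
DWL = ½ × 155.5172 × 18.04 = £1402.77.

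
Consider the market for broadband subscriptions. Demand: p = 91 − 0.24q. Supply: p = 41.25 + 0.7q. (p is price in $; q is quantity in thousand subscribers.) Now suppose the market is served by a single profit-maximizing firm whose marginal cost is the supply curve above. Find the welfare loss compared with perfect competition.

Competitive equilibrium: 91 − 0.24q = 41.25 + 0.7q → q* = 52.9255, p* = 78.2979.
Marginal revenue: MR = 91 − 0.48q. Set MR = MC: 91 − 0.48q = 41.25 + 0.7q → q_m = 42.161.
Price p_m = 91 − 0.24·42.161 = 80.8814; MC(q_m) = 41.25 + 0.7·42.161 = 70.7627.
Competitive q* = 52.9255, so Δq = 10.7645; wedge = 80.8814 − 70.7627 = 10.1187.
Deadweight loss = ½ × 10.7645 × 10.1187 = $54.46 thousand.

$54.46 thousand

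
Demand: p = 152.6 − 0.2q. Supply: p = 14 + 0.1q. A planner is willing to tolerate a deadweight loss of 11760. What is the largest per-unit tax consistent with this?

84

Competitive equilibrium: 152.6 − 0.2q = 14 + 0.1q → q* = 462, p* = 60.2.
A tax t gives Δq = t/0.3 and wedge t, so DWL = t²/0.6.
t²/0.6 = 11760 → t² = 7056 → t = 84.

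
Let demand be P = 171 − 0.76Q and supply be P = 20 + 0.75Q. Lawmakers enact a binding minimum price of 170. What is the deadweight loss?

Competitive equilibrium: 171 − 0.76Q = 20 + 0.75Q → Q* = 100, P* = 95.
At the floor P = 170, quantity demanded = (171 − 170)/0.76 = 1.3158.
Sellers' marginal cost at Q' = 1.3158: 20 + 0.75·1.3158 = 20.9869.
ΔQ = 100 − 1.3158 = 98.6842; wedge = 170 − 20.9869 = 149.0131.
Deadweight loss = ½ × 98.6842 × 149.0131 = 7352.62.

7352.62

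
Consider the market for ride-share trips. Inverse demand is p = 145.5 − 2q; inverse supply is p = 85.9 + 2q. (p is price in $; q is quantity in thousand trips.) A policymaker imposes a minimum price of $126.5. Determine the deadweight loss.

$58.32 thousand

Competitive equilibrium: 145.5 − 2q = 85.9 + 2q → q* = 14.9, p* = 115.7.
At the floor p = 126.5, quantity demanded = (145.5 − 126.5)/2 = 9.5.
Sellers' marginal cost at q' = 9.5: 85.9 + 2·9.5 = 104.9.
Δq = 14.9 − 9.5 = 5.4; wedge = 126.5 − 104.9 = 21.6.
The triangle = ½ × 5.4 × 21.6 = $58.32 thousand.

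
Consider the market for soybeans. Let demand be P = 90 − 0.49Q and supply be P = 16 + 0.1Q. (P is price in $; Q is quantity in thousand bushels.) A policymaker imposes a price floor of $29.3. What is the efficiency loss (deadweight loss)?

$0.71 thousand

Competitive equilibrium: 90 − 0.49Q = 16 + 0.1Q → Q* = 125.4237, P* = 28.5424.
At the floor P = 29.3, quantity demanded = (90 − 29.3)/0.49 = 123.8776.
Sellers' marginal cost at Q' = 123.8776: 16 + 0.1·123.8776 = 28.3878.
ΔQ = 125.4237 − 123.8776 = 1.5461; wedge = 29.3 − 28.3878 = 0.9122.
DWL = ½ × 1.5461 × 0.9122 = $0.71 thousand.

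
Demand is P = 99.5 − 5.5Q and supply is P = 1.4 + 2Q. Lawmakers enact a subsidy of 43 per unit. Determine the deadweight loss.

123.27

Competitive equilibrium: 99.5 − 5.5Q = 1.4 + 2Q → Q* = 13.08, P* = 27.56.
The subsidy lowers effective supply by 43: P = 2Q − 41.6.
New quantity: 99.5 − 5.5Q = 2Q − 41.6 → Q' = 18.8133.
Overproduction ΔQ = 18.8133 − 13.08 = 5.7333; wedge = subsidy = 43.
Welfare loss = ½ × 5.7333 × 43 = 123.27.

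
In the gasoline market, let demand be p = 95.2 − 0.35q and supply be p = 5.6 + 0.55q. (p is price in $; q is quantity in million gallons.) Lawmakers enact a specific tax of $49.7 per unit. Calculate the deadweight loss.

Competitive equilibrium: 95.2 − 0.35q = 5.6 + 0.55q → q* = 99.5556, p* = 60.3556.
With the tax, the buyer price exceeds the seller price by 49.7: (95.2 − 0.35q) − (5.6 + 0.55q) = 49.7 → q' = 44.3333.
Δq = 99.5556 − 44.3333 = 55.2223; the wedge equals the tax, 49.7.
The triangle = ½ × 55.2223 × 49.7 = $1372.27 million.

$1372.27 million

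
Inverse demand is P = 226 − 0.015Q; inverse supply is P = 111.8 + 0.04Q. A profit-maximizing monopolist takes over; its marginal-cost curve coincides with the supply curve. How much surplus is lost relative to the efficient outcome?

Competitive equilibrium: 226 − 0.015Q = 111.8 + 0.04Q → Q* = 2076.36364, P* = 194.85455.
Marginal revenue: MR = 226 − 0.03Q. Set MR = MC: 226 − 0.03Q = 111.8 + 0.04Q → Q_m = 1631.42857.
Price P_m = 226 − 0.015·1631.42857 = 201.52857; MC(Q_m) = 111.8 + 0.04·1631.42857 = 177.05714.
Competitive Q* = 2076.36364, so ΔQ = 444.93507; wedge = 201.52857 − 177.05714 = 24.47143.
Deadweight loss = ½ × 444.93507 × 24.47143 = 5444.10.

5444.10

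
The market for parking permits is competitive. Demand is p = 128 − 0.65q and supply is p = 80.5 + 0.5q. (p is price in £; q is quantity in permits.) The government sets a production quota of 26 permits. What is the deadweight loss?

£134.68

Competitive equilibrium: 128 − 0.65q = 80.5 + 0.5q → q* = 41.3043, p* = 101.1522.
At q = 26: demand price = 128 − 0.65·26 = 111.1; supply price = 80.5 + 0.5·26 = 93.5.
Δq = 41.3043 − 26 = 15.3043; wedge = 111.1 − 93.5 = 17.6.
Welfare loss = ½ × 15.3043 × 17.6 = £134.68.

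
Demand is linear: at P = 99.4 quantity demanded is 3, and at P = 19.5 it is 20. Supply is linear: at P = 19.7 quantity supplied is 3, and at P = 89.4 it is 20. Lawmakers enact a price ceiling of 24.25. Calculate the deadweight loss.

Demand slope = (19.5 − 99.4)/(20 − 3) = −4.7, so P = 113.5 − 4.7Q.
Supply slope = (89.4 − 19.7)/(20 − 3) = 4.1, so P = 7.4 + 4.1Q.
Competitive equilibrium: 113.5 − 4.7Q = 7.4 + 4.1Q → Q* = 12.05682, P* = 56.83295.
At the ceiling P = 24.25, quantity supplied = (24.25 − 7.4)/4.1 = 4.10976.
Willingness to pay at Q' = 4.10976: 113.5 − 4.7·4.10976 = 94.18413.
ΔQ = 12.05682 − 4.10976 = 7.94706; wedge = 94.18413 − 24.25 = 69.93413.
Welfare loss = ½ × 7.94706 × 69.93413 = 277.89.

277.89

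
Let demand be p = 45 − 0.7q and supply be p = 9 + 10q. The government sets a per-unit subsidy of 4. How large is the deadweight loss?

0.75

Competitive equilibrium: 45 − 0.7q = 9 + 10q → q* = 3.3645, p* = 42.6449.
The subsidy lowers effective supply by 4: p = 5 + 10q.
New quantity: 45 − 0.7q = 5 + 10q → q' = 3.7383.
Overproduction Δq = 3.7383 − 3.3645 = 0.3738; wedge = subsidy = 4.
The triangle = ½ × 0.3738 × 4 = 0.75.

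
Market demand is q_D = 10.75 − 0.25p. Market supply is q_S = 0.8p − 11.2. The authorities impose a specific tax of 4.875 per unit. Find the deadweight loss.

2.26

In inverse form: demand p = 43 − 4q, supply p = 14 + 1.25q.
Competitive equilibrium: 43 − 4q = 14 + 1.25q → q* = 5.5238, p* = 20.9048.
With the tax, the buyer price exceeds the seller price by 4.875: (43 − 4q) − (14 + 1.25q) = 4.875 → q' = 4.5952.
Δq = 5.5238 − 4.5952 = 0.9286; the wedge equals the tax, 4.875.
Welfare loss = ½ × 0.9286 × 4.875 = 2.26.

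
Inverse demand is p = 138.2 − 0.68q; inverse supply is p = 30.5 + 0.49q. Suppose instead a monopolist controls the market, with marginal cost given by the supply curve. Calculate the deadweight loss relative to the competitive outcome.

669.71

Competitive equilibrium: 138.2 − 0.68q = 30.5 + 0.49q → q* = 92.05128, p* = 75.60513.
Marginal revenue: MR = 138.2 − 1.36q. Set MR = MC: 138.2 − 1.36q = 30.5 + 0.49q → q_m = 58.21622.
Price p_m = 138.2 − 0.68·58.21622 = 98.61297; MC(q_m) = 30.5 + 0.49·58.21622 = 59.02595.
Competitive q* = 92.05128, so Δq = 33.83506; wedge = 98.61297 − 59.02595 = 39.58702.
The triangle = ½ × 33.83506 × 39.58702 = 669.71.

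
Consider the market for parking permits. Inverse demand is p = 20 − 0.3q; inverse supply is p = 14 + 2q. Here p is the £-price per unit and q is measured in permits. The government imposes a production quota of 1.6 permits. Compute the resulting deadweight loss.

Competitive equilibrium: 20 − 0.3q = 14 + 2q → q* = 2.6087, p* = 19.2174.
At q = 1.6: demand price = 20 − 0.3·1.6 = 19.52; supply price = 14 + 2·1.6 = 17.2.
Δq = 2.6087 − 1.6 = 1.0087; wedge = 19.52 − 17.2 = 2.32.
Welfare loss = ½ × 1.0087 × 2.32 = £1.17.

£1.17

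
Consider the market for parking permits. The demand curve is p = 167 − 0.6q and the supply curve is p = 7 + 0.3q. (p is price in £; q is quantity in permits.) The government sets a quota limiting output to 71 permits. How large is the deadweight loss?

£5130.67

Competitive equilibrium: 167 − 0.6q = 7 + 0.3q → q* = 177.7778, p* = 60.3333.
At q = 71: demand price = 167 − 0.6·71 = 124.4; supply price = 7 + 0.3·71 = 28.3.
Δq = 177.7778 − 71 = 106.7778; wedge = 124.4 − 28.3 = 96.1.
The triangle = ½ × 106.7778 × 96.1 = £5130.67.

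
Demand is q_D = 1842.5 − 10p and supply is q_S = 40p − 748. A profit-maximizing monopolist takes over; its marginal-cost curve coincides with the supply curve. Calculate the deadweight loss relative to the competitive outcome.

21654.76

In inverse form: demand p = 184.25 − 0.1q, supply p = 18.7 + 0.025q.
Competitive equilibrium: 184.25 − 0.1q = 18.7 + 0.025q → q* = 1324.4, p* = 51.81.
Marginal revenue: MR = 184.25 − 0.2q. Set MR = MC: 184.25 − 0.2q = 18.7 + 0.025q → q_m = 735.7778.
Price p_m = 184.25 − 0.1·735.7778 = 110.6722; MC(q_m) = 18.7 + 0.025·735.7778 = 37.0944.
Competitive q* = 1324.4, so Δq = 588.6222; wedge = 110.6722 − 37.0944 = 73.5778.
The triangle = ½ × 588.6222 × 73.5778 = 21654.76.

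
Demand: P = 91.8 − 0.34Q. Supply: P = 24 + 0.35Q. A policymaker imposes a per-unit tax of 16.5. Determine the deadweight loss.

197.28

Competitive equilibrium: 91.8 − 0.34Q = 24 + 0.35Q → Q* = 98.2609, P* = 58.3913.
With the tax, the buyer price exceeds the seller price by 16.5: (91.8 − 0.34Q) − (24 + 0.35Q) = 16.5 → Q' = 74.3478.
ΔQ = 98.2609 − 74.3478 = 23.9131; the wedge equals the tax, 16.5.
DWL = ½ × 23.9131 × 16.5 = 197.28.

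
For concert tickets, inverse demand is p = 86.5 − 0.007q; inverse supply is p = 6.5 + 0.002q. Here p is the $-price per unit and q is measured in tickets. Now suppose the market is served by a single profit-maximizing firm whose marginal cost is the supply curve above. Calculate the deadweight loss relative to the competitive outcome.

Competitive equilibrium: 86.5 − 0.007q = 6.5 + 0.002q → q* = 8888.8889, p* = 24.2778.
Marginal revenue: MR = 86.5 − 0.014q. Set MR = MC: 86.5 − 0.014q = 6.5 + 0.002q → q_m = 5000.
Price p_m = 86.5 − 0.007·5000 = 51.5; MC(q_m) = 6.5 + 0.002·5000 = 16.5.
Competitive q* = 8888.8889, so Δq = 3888.8889; wedge = 51.5 − 16.5 = 35.
DWL = ½ × 3888.8889 × 35 = $68055.56.

$68055.56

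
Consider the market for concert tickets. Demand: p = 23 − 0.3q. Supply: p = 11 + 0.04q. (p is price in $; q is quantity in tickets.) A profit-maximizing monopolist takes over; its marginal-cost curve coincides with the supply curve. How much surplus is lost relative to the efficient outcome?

$46.53

Competitive equilibrium: 23 − 0.3q = 11 + 0.04q → q* = 35.2941, p* = 12.4118.
Marginal revenue: MR = 23 − 0.6q. Set MR = MC: 23 − 0.6q = 11 + 0.04q → q_m = 18.75.
Price p_m = 23 − 0.3·18.75 = 17.375; MC(q_m) = 11 + 0.04·18.75 = 11.75.
Competitive q* = 35.2941, so Δq = 16.5441; wedge = 17.375 − 11.75 = 5.625.
The triangle = ½ × 16.5441 × 5.625 = $46.53.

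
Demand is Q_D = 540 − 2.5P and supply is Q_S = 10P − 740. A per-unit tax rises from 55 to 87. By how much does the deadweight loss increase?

In inverse form: demand P = 216 − 0.4Q, supply P = 74 + 0.1Q.
Competitive equilibrium: 216 − 0.4Q = 74 + 0.1Q → Q* = 284, P* = 102.4.
For a per-unit tax t: ΔQ = t/0.5, so DWL = ½·t·(t/0.5) = t²/1.
At t = 55: DWL = 3025. At t = 87: DWL = 7569.
Increase = 7569 − 3025 = 4544.

4544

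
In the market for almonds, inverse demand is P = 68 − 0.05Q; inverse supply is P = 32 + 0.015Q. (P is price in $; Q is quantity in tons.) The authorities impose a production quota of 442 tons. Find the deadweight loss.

$406.56

Competitive equilibrium: 68 − 0.05Q = 32 + 0.015Q → Q* = 553.8462, P* = 40.3077.
At Q = 442: demand price = 68 − 0.05·442 = 45.9; supply price = 32 + 0.015·442 = 38.63.
ΔQ = 553.8462 − 442 = 111.8462; wedge = 45.9 − 38.63 = 7.27.
DWL = ½ × 111.8462 × 7.27 = $406.56.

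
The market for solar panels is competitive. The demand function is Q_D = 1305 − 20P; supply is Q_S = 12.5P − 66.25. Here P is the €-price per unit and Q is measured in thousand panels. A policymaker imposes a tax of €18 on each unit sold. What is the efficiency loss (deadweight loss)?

In inverse form: demand P = 65.25 − 0.05Q, supply P = 5.3 + 0.08Q.
Competitive equilibrium: 65.25 − 0.05Q = 5.3 + 0.08Q → Q* = 461.1538, P* = 42.1923.
With the tax, the buyer price exceeds the seller price by 18: (65.25 − 0.05Q) − (5.3 + 0.08Q) = 18 → Q' = 322.6923.
ΔQ = 461.1538 − 322.6923 = 138.4615; the wedge equals the tax, 18.
Deadweight loss = ½ × 138.4615 × 18 = €1246.15 thousand.

€1246.15 thousand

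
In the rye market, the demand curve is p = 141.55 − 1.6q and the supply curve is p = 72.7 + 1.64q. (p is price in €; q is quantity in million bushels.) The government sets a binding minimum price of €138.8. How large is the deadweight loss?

€617.98 million

Competitive equilibrium: 141.55 − 1.6q = 72.7 + 1.64q → q* = 21.25, p* = 107.55.
At the floor p = 138.8, quantity demanded = (141.55 − 138.8)/1.6 = 1.7188.
Sellers' marginal cost at q' = 1.7188: 72.7 + 1.64·1.7188 = 75.5188.
Δq = 21.25 − 1.7188 = 19.5312; wedge = 138.8 − 75.5188 = 63.2812.
The triangle = ½ × 19.5312 × 63.2812 = €617.98 million.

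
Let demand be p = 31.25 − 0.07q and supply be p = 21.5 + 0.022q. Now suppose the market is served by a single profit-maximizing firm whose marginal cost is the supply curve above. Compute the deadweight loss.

96.46

Competitive equilibrium: 31.25 − 0.07q = 21.5 + 0.022q → q* = 105.9783, p* = 23.8315.
Marginal revenue: MR = 31.25 − 0.14q. Set MR = MC: 31.25 − 0.14q = 21.5 + 0.022q → q_m = 60.1852.
Price p_m = 31.25 − 0.07·60.1852 = 27.037; MC(q_m) = 21.5 + 0.022·60.1852 = 22.8241.
Competitive q* = 105.9783, so Δq = 45.7931; wedge = 27.037 − 22.8241 = 4.2129.
DWL = ½ × 45.7931 × 4.2129 = 96.46.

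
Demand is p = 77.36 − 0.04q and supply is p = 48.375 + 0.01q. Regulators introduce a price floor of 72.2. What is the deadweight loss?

5078.26

Competitive equilibrium: 77.36 − 0.04q = 48.375 + 0.01q → q* = 579.7, p* = 54.172.
At the floor p = 72.2, quantity demanded = (77.36 − 72.2)/0.04 = 129.
Sellers' marginal cost at q' = 129: 48.375 + 0.01·129 = 49.665.
Δq = 579.7 − 129 = 450.7; wedge = 72.2 − 49.665 = 22.535.
Welfare loss = ½ × 450.7 × 22.535 = 5078.26.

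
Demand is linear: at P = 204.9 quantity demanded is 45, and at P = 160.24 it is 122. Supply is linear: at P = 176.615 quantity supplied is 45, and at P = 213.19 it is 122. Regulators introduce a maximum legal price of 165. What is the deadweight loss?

1386.22

Demand slope = (160.24 − 204.9)/(122 − 45) = −0.58, so P = 231 − 0.58Q.
Supply slope = (213.19 − 176.615)/(122 − 45) = 0.475, so P = 155.24 + 0.475Q.
Competitive equilibrium: 231 − 0.58Q = 155.24 + 0.475Q → Q* = 71.8104, P* = 189.35.
At the ceiling P = 165, quantity supplied = (165 − 155.24)/0.475 = 20.5474.
Willingness to pay at Q' = 20.5474: 231 − 0.58·20.5474 = 219.0825.
ΔQ = 71.8104 − 20.5474 = 51.263; wedge = 219.0825 − 165 = 54.0825.
Welfare loss = ½ × 51.263 × 54.0825 = 1386.22.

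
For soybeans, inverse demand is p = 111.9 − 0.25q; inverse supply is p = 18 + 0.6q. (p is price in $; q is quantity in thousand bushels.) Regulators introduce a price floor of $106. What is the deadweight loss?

$3207.26 thousand

Competitive equilibrium: 111.9 − 0.25q = 18 + 0.6q → q* = 110.4706, p* = 84.2824.
At the floor p = 106, quantity demanded = (111.9 − 106)/0.25 = 23.6.
Sellers' marginal cost at q' = 23.6: 18 + 0.6·23.6 = 32.16.
Δq = 110.4706 − 23.6 = 86.8706; wedge = 106 − 32.16 = 73.84.
DWL = ½ × 86.8706 × 73.84 = $3207.26 thousand.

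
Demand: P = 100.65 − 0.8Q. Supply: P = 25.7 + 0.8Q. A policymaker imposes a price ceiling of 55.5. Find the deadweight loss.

Competitive equilibrium: 100.65 − 0.8Q = 25.7 + 0.8Q → Q* = 46.8438, P* = 63.175.
At the ceiling P = 55.5, quantity supplied = (55.5 − 25.7)/0.8 = 37.25.
Willingness to pay at Q' = 37.25: 100.65 − 0.8·37.25 = 70.85.
ΔQ = 46.8438 − 37.25 = 9.5938; wedge = 70.85 − 55.5 = 15.35.
Welfare loss = ½ × 9.5938 × 15.35 = 73.63.

73.63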